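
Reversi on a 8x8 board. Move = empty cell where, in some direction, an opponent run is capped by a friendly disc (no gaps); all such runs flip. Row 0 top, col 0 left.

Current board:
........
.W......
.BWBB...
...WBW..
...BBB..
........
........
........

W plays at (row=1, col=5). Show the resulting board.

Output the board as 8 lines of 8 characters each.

Place W at (1,5); scan 8 dirs for brackets.
Dir NW: first cell '.' (not opp) -> no flip
Dir N: first cell '.' (not opp) -> no flip
Dir NE: first cell '.' (not opp) -> no flip
Dir W: first cell '.' (not opp) -> no flip
Dir E: first cell '.' (not opp) -> no flip
Dir SW: opp run (2,4) capped by W -> flip
Dir S: first cell '.' (not opp) -> no flip
Dir SE: first cell '.' (not opp) -> no flip
All flips: (2,4)

Answer: ........
.W...W..
.BWBW...
...WBW..
...BBB..
........
........
........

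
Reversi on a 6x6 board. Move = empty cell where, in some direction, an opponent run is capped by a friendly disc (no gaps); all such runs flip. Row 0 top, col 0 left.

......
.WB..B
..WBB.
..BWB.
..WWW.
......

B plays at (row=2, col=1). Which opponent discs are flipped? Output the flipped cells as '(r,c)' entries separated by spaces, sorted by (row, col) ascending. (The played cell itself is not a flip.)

Dir NW: first cell '.' (not opp) -> no flip
Dir N: opp run (1,1), next='.' -> no flip
Dir NE: first cell 'B' (not opp) -> no flip
Dir W: first cell '.' (not opp) -> no flip
Dir E: opp run (2,2) capped by B -> flip
Dir SW: first cell '.' (not opp) -> no flip
Dir S: first cell '.' (not opp) -> no flip
Dir SE: first cell 'B' (not opp) -> no flip

Answer: (2,2)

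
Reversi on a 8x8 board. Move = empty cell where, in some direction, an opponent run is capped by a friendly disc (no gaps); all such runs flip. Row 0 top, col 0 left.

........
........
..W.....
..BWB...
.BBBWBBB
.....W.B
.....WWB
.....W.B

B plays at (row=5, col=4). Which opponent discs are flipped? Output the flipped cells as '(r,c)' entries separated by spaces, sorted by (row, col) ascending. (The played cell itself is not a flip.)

Answer: (4,4)

Derivation:
Dir NW: first cell 'B' (not opp) -> no flip
Dir N: opp run (4,4) capped by B -> flip
Dir NE: first cell 'B' (not opp) -> no flip
Dir W: first cell '.' (not opp) -> no flip
Dir E: opp run (5,5), next='.' -> no flip
Dir SW: first cell '.' (not opp) -> no flip
Dir S: first cell '.' (not opp) -> no flip
Dir SE: opp run (6,5), next='.' -> no flip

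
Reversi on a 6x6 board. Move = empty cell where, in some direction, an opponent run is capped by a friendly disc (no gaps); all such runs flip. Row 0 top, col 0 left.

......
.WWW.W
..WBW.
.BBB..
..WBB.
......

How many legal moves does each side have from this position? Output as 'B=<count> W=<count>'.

Answer: B=11 W=6

Derivation:
-- B to move --
(0,0): flips 2 -> legal
(0,1): flips 1 -> legal
(0,2): flips 2 -> legal
(0,3): flips 1 -> legal
(0,4): flips 2 -> legal
(0,5): no bracket -> illegal
(1,0): no bracket -> illegal
(1,4): no bracket -> illegal
(2,0): no bracket -> illegal
(2,1): flips 1 -> legal
(2,5): flips 1 -> legal
(3,4): no bracket -> illegal
(3,5): no bracket -> illegal
(4,1): flips 1 -> legal
(5,1): flips 1 -> legal
(5,2): flips 1 -> legal
(5,3): flips 1 -> legal
B mobility = 11
-- W to move --
(1,4): no bracket -> illegal
(2,0): flips 1 -> legal
(2,1): no bracket -> illegal
(3,0): no bracket -> illegal
(3,4): flips 1 -> legal
(3,5): no bracket -> illegal
(4,0): flips 1 -> legal
(4,1): no bracket -> illegal
(4,5): flips 2 -> legal
(5,2): no bracket -> illegal
(5,3): flips 3 -> legal
(5,4): no bracket -> illegal
(5,5): flips 2 -> legal
W mobility = 6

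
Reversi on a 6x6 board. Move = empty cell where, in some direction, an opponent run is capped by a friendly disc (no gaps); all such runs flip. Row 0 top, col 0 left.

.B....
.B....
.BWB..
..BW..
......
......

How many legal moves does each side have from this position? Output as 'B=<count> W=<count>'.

Answer: B=4 W=6

Derivation:
-- B to move --
(1,2): flips 1 -> legal
(1,3): no bracket -> illegal
(2,4): no bracket -> illegal
(3,1): no bracket -> illegal
(3,4): flips 1 -> legal
(4,2): no bracket -> illegal
(4,3): flips 1 -> legal
(4,4): flips 2 -> legal
B mobility = 4
-- W to move --
(0,0): flips 1 -> legal
(0,2): no bracket -> illegal
(1,0): no bracket -> illegal
(1,2): no bracket -> illegal
(1,3): flips 1 -> legal
(1,4): no bracket -> illegal
(2,0): flips 1 -> legal
(2,4): flips 1 -> legal
(3,0): no bracket -> illegal
(3,1): flips 1 -> legal
(3,4): no bracket -> illegal
(4,1): no bracket -> illegal
(4,2): flips 1 -> legal
(4,3): no bracket -> illegal
W mobility = 6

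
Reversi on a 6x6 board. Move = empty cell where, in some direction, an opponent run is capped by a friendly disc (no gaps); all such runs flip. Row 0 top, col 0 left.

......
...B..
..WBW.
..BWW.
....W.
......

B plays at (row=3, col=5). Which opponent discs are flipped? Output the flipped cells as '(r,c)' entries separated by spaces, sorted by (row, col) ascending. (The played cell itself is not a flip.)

Dir NW: opp run (2,4) capped by B -> flip
Dir N: first cell '.' (not opp) -> no flip
Dir NE: edge -> no flip
Dir W: opp run (3,4) (3,3) capped by B -> flip
Dir E: edge -> no flip
Dir SW: opp run (4,4), next='.' -> no flip
Dir S: first cell '.' (not opp) -> no flip
Dir SE: edge -> no flip

Answer: (2,4) (3,3) (3,4)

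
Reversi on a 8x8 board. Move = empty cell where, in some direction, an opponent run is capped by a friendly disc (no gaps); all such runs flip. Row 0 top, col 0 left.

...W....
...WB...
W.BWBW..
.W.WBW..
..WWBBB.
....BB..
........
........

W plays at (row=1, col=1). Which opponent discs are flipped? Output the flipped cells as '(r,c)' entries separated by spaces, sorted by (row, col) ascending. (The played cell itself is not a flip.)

Answer: (2,2)

Derivation:
Dir NW: first cell '.' (not opp) -> no flip
Dir N: first cell '.' (not opp) -> no flip
Dir NE: first cell '.' (not opp) -> no flip
Dir W: first cell '.' (not opp) -> no flip
Dir E: first cell '.' (not opp) -> no flip
Dir SW: first cell 'W' (not opp) -> no flip
Dir S: first cell '.' (not opp) -> no flip
Dir SE: opp run (2,2) capped by W -> flip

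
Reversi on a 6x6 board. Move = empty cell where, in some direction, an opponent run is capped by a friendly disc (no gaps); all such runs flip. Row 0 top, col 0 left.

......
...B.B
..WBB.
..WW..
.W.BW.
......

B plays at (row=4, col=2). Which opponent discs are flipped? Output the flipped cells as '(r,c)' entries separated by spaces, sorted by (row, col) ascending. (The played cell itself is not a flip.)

Answer: (3,3)

Derivation:
Dir NW: first cell '.' (not opp) -> no flip
Dir N: opp run (3,2) (2,2), next='.' -> no flip
Dir NE: opp run (3,3) capped by B -> flip
Dir W: opp run (4,1), next='.' -> no flip
Dir E: first cell 'B' (not opp) -> no flip
Dir SW: first cell '.' (not opp) -> no flip
Dir S: first cell '.' (not opp) -> no flip
Dir SE: first cell '.' (not opp) -> no flip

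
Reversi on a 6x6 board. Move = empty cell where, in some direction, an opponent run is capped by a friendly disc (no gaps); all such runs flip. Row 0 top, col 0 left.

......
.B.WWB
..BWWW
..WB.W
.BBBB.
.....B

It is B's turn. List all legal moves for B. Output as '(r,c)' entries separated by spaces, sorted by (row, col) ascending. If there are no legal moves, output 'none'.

(0,2): no bracket -> illegal
(0,3): flips 2 -> legal
(0,4): flips 1 -> legal
(0,5): flips 3 -> legal
(1,2): flips 2 -> legal
(2,1): flips 1 -> legal
(3,1): flips 1 -> legal
(3,4): no bracket -> illegal
(4,5): flips 2 -> legal

Answer: (0,3) (0,4) (0,5) (1,2) (2,1) (3,1) (4,5)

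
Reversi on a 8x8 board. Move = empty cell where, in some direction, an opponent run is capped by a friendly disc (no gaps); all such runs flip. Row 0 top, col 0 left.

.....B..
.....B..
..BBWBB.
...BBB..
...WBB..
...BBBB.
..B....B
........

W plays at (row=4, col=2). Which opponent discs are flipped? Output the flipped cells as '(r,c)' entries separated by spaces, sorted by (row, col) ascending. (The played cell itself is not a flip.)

Answer: (3,3)

Derivation:
Dir NW: first cell '.' (not opp) -> no flip
Dir N: first cell '.' (not opp) -> no flip
Dir NE: opp run (3,3) capped by W -> flip
Dir W: first cell '.' (not opp) -> no flip
Dir E: first cell 'W' (not opp) -> no flip
Dir SW: first cell '.' (not opp) -> no flip
Dir S: first cell '.' (not opp) -> no flip
Dir SE: opp run (5,3), next='.' -> no flip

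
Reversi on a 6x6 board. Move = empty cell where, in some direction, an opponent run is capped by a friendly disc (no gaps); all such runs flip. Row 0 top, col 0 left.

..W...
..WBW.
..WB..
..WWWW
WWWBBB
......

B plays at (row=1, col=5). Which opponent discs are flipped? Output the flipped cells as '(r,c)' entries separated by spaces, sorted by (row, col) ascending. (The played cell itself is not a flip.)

Answer: (1,4)

Derivation:
Dir NW: first cell '.' (not opp) -> no flip
Dir N: first cell '.' (not opp) -> no flip
Dir NE: edge -> no flip
Dir W: opp run (1,4) capped by B -> flip
Dir E: edge -> no flip
Dir SW: first cell '.' (not opp) -> no flip
Dir S: first cell '.' (not opp) -> no flip
Dir SE: edge -> no flip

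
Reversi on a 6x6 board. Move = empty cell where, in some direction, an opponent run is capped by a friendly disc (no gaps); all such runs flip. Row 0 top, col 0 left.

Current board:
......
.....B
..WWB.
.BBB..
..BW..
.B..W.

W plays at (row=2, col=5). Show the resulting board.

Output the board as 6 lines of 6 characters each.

Place W at (2,5); scan 8 dirs for brackets.
Dir NW: first cell '.' (not opp) -> no flip
Dir N: opp run (1,5), next='.' -> no flip
Dir NE: edge -> no flip
Dir W: opp run (2,4) capped by W -> flip
Dir E: edge -> no flip
Dir SW: first cell '.' (not opp) -> no flip
Dir S: first cell '.' (not opp) -> no flip
Dir SE: edge -> no flip
All flips: (2,4)

Answer: ......
.....B
..WWWW
.BBB..
..BW..
.B..W.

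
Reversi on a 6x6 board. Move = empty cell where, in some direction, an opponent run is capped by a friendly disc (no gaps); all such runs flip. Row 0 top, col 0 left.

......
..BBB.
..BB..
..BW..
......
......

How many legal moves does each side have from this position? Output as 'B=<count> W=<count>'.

-- B to move --
(2,4): no bracket -> illegal
(3,4): flips 1 -> legal
(4,2): no bracket -> illegal
(4,3): flips 1 -> legal
(4,4): flips 1 -> legal
B mobility = 3
-- W to move --
(0,1): no bracket -> illegal
(0,2): no bracket -> illegal
(0,3): flips 2 -> legal
(0,4): no bracket -> illegal
(0,5): no bracket -> illegal
(1,1): flips 1 -> legal
(1,5): no bracket -> illegal
(2,1): no bracket -> illegal
(2,4): no bracket -> illegal
(2,5): no bracket -> illegal
(3,1): flips 1 -> legal
(3,4): no bracket -> illegal
(4,1): no bracket -> illegal
(4,2): no bracket -> illegal
(4,3): no bracket -> illegal
W mobility = 3

Answer: B=3 W=3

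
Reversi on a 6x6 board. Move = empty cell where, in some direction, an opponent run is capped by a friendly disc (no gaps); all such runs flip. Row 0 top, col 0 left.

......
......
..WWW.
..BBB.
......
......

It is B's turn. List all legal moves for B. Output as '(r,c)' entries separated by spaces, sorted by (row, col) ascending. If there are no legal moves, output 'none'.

Answer: (1,1) (1,2) (1,3) (1,4) (1,5)

Derivation:
(1,1): flips 1 -> legal
(1,2): flips 2 -> legal
(1,3): flips 1 -> legal
(1,4): flips 2 -> legal
(1,5): flips 1 -> legal
(2,1): no bracket -> illegal
(2,5): no bracket -> illegal
(3,1): no bracket -> illegal
(3,5): no bracket -> illegal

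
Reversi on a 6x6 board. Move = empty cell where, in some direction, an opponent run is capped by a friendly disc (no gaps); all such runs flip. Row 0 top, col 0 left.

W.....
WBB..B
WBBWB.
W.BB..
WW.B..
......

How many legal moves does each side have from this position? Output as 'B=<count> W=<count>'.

-- B to move --
(0,1): no bracket -> illegal
(1,3): flips 1 -> legal
(1,4): flips 1 -> legal
(3,1): no bracket -> illegal
(3,4): flips 1 -> legal
(4,2): no bracket -> illegal
(5,0): flips 1 -> legal
(5,1): no bracket -> illegal
(5,2): no bracket -> illegal
B mobility = 4
-- W to move --
(0,1): flips 1 -> legal
(0,2): flips 1 -> legal
(0,3): flips 2 -> legal
(0,4): no bracket -> illegal
(0,5): no bracket -> illegal
(1,3): flips 2 -> legal
(1,4): no bracket -> illegal
(2,5): flips 1 -> legal
(3,1): no bracket -> illegal
(3,4): no bracket -> illegal
(3,5): no bracket -> illegal
(4,2): no bracket -> illegal
(4,4): flips 3 -> legal
(5,2): no bracket -> illegal
(5,3): flips 2 -> legal
(5,4): flips 3 -> legal
W mobility = 8

Answer: B=4 W=8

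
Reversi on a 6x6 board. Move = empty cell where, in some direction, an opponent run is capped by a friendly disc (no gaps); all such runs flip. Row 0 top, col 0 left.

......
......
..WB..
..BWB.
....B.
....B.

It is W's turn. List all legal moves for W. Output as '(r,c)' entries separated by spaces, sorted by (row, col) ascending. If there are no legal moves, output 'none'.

Answer: (1,3) (2,4) (3,1) (3,5) (4,2) (5,5)

Derivation:
(1,2): no bracket -> illegal
(1,3): flips 1 -> legal
(1,4): no bracket -> illegal
(2,1): no bracket -> illegal
(2,4): flips 1 -> legal
(2,5): no bracket -> illegal
(3,1): flips 1 -> legal
(3,5): flips 1 -> legal
(4,1): no bracket -> illegal
(4,2): flips 1 -> legal
(4,3): no bracket -> illegal
(4,5): no bracket -> illegal
(5,3): no bracket -> illegal
(5,5): flips 1 -> legal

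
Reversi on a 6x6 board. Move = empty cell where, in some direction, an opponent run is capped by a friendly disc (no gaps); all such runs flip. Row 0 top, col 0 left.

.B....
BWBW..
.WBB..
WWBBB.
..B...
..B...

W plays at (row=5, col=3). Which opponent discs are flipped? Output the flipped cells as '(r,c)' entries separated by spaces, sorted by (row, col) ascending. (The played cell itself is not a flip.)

Dir NW: opp run (4,2) capped by W -> flip
Dir N: first cell '.' (not opp) -> no flip
Dir NE: first cell '.' (not opp) -> no flip
Dir W: opp run (5,2), next='.' -> no flip
Dir E: first cell '.' (not opp) -> no flip
Dir SW: edge -> no flip
Dir S: edge -> no flip
Dir SE: edge -> no flip

Answer: (4,2)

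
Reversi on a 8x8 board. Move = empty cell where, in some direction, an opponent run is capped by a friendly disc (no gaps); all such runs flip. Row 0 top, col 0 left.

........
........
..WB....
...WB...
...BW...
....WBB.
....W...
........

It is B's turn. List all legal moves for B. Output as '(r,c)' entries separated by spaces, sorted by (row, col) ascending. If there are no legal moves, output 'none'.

(1,1): flips 3 -> legal
(1,2): no bracket -> illegal
(1,3): no bracket -> illegal
(2,1): flips 1 -> legal
(2,4): no bracket -> illegal
(3,1): no bracket -> illegal
(3,2): flips 1 -> legal
(3,5): no bracket -> illegal
(4,2): no bracket -> illegal
(4,5): flips 1 -> legal
(5,3): flips 1 -> legal
(6,3): no bracket -> illegal
(6,5): flips 1 -> legal
(7,3): flips 1 -> legal
(7,4): flips 3 -> legal
(7,5): no bracket -> illegal

Answer: (1,1) (2,1) (3,2) (4,5) (5,3) (6,5) (7,3) (7,4)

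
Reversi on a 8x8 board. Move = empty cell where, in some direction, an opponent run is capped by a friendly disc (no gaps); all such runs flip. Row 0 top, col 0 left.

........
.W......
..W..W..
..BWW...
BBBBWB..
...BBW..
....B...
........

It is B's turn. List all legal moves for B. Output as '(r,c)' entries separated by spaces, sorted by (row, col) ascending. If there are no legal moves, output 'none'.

Answer: (1,2) (1,6) (2,3) (2,4) (3,5) (4,6) (5,6) (6,5)

Derivation:
(0,0): no bracket -> illegal
(0,1): no bracket -> illegal
(0,2): no bracket -> illegal
(1,0): no bracket -> illegal
(1,2): flips 1 -> legal
(1,3): no bracket -> illegal
(1,4): no bracket -> illegal
(1,5): no bracket -> illegal
(1,6): flips 2 -> legal
(2,0): no bracket -> illegal
(2,1): no bracket -> illegal
(2,3): flips 2 -> legal
(2,4): flips 3 -> legal
(2,6): no bracket -> illegal
(3,1): no bracket -> illegal
(3,5): flips 3 -> legal
(3,6): no bracket -> illegal
(4,6): flips 1 -> legal
(5,6): flips 1 -> legal
(6,5): flips 1 -> legal
(6,6): no bracket -> illegal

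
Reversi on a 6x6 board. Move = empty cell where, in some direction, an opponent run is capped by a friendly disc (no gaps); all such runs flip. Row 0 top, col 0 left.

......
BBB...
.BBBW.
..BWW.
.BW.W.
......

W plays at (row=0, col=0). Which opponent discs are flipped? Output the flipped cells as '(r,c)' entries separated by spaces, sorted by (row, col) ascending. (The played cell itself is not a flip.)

Dir NW: edge -> no flip
Dir N: edge -> no flip
Dir NE: edge -> no flip
Dir W: edge -> no flip
Dir E: first cell '.' (not opp) -> no flip
Dir SW: edge -> no flip
Dir S: opp run (1,0), next='.' -> no flip
Dir SE: opp run (1,1) (2,2) capped by W -> flip

Answer: (1,1) (2,2)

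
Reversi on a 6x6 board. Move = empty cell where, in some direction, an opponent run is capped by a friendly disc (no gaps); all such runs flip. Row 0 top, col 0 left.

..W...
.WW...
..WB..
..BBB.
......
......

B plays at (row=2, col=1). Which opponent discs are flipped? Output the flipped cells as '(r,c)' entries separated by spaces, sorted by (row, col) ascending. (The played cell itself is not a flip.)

Dir NW: first cell '.' (not opp) -> no flip
Dir N: opp run (1,1), next='.' -> no flip
Dir NE: opp run (1,2), next='.' -> no flip
Dir W: first cell '.' (not opp) -> no flip
Dir E: opp run (2,2) capped by B -> flip
Dir SW: first cell '.' (not opp) -> no flip
Dir S: first cell '.' (not opp) -> no flip
Dir SE: first cell 'B' (not opp) -> no flip

Answer: (2,2)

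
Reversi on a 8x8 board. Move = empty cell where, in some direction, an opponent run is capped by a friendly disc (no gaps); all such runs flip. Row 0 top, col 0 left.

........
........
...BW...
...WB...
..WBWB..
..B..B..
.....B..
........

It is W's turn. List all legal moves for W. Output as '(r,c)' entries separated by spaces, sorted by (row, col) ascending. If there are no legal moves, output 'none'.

(1,2): no bracket -> illegal
(1,3): flips 1 -> legal
(1,4): no bracket -> illegal
(2,2): flips 1 -> legal
(2,5): no bracket -> illegal
(3,2): no bracket -> illegal
(3,5): flips 1 -> legal
(3,6): no bracket -> illegal
(4,1): no bracket -> illegal
(4,6): flips 1 -> legal
(5,1): no bracket -> illegal
(5,3): flips 1 -> legal
(5,4): no bracket -> illegal
(5,6): no bracket -> illegal
(6,1): no bracket -> illegal
(6,2): flips 1 -> legal
(6,3): no bracket -> illegal
(6,4): no bracket -> illegal
(6,6): flips 1 -> legal
(7,4): no bracket -> illegal
(7,5): no bracket -> illegal
(7,6): no bracket -> illegal

Answer: (1,3) (2,2) (3,5) (4,6) (5,3) (6,2) (6,6)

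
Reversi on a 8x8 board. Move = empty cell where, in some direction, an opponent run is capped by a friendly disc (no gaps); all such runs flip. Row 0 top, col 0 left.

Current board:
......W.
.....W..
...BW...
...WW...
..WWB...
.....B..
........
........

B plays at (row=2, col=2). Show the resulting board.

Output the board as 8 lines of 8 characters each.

Place B at (2,2); scan 8 dirs for brackets.
Dir NW: first cell '.' (not opp) -> no flip
Dir N: first cell '.' (not opp) -> no flip
Dir NE: first cell '.' (not opp) -> no flip
Dir W: first cell '.' (not opp) -> no flip
Dir E: first cell 'B' (not opp) -> no flip
Dir SW: first cell '.' (not opp) -> no flip
Dir S: first cell '.' (not opp) -> no flip
Dir SE: opp run (3,3) capped by B -> flip
All flips: (3,3)

Answer: ......W.
.....W..
..BBW...
...BW...
..WWB...
.....B..
........
........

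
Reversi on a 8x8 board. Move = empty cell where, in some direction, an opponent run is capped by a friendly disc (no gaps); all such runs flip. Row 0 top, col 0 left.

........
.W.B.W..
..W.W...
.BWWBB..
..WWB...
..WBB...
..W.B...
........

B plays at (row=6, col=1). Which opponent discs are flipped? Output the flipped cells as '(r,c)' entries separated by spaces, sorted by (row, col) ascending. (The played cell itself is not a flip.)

Dir NW: first cell '.' (not opp) -> no flip
Dir N: first cell '.' (not opp) -> no flip
Dir NE: opp run (5,2) (4,3) capped by B -> flip
Dir W: first cell '.' (not opp) -> no flip
Dir E: opp run (6,2), next='.' -> no flip
Dir SW: first cell '.' (not opp) -> no flip
Dir S: first cell '.' (not opp) -> no flip
Dir SE: first cell '.' (not opp) -> no flip

Answer: (4,3) (5,2)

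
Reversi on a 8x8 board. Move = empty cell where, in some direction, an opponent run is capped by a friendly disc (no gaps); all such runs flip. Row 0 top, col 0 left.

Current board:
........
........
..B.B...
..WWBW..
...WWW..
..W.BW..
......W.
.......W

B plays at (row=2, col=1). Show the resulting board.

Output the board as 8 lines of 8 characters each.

Place B at (2,1); scan 8 dirs for brackets.
Dir NW: first cell '.' (not opp) -> no flip
Dir N: first cell '.' (not opp) -> no flip
Dir NE: first cell '.' (not opp) -> no flip
Dir W: first cell '.' (not opp) -> no flip
Dir E: first cell 'B' (not opp) -> no flip
Dir SW: first cell '.' (not opp) -> no flip
Dir S: first cell '.' (not opp) -> no flip
Dir SE: opp run (3,2) (4,3) capped by B -> flip
All flips: (3,2) (4,3)

Answer: ........
........
.BB.B...
..BWBW..
...BWW..
..W.BW..
......W.
.......W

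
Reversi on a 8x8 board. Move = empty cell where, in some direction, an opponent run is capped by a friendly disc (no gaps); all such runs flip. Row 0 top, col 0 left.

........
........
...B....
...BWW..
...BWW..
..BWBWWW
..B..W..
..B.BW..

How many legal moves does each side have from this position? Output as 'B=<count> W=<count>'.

Answer: B=10 W=11

Derivation:
-- B to move --
(2,4): flips 2 -> legal
(2,5): flips 1 -> legal
(2,6): flips 3 -> legal
(3,6): flips 3 -> legal
(4,2): no bracket -> illegal
(4,6): flips 2 -> legal
(4,7): flips 2 -> legal
(6,3): flips 1 -> legal
(6,4): no bracket -> illegal
(6,6): flips 2 -> legal
(6,7): flips 3 -> legal
(7,6): flips 2 -> legal
B mobility = 10
-- W to move --
(1,2): flips 1 -> legal
(1,3): flips 3 -> legal
(1,4): no bracket -> illegal
(2,2): flips 1 -> legal
(2,4): no bracket -> illegal
(3,2): flips 3 -> legal
(4,1): no bracket -> illegal
(4,2): flips 1 -> legal
(5,1): flips 1 -> legal
(6,1): flips 2 -> legal
(6,3): flips 1 -> legal
(6,4): flips 1 -> legal
(7,1): flips 1 -> legal
(7,3): flips 1 -> legal
W mobility = 11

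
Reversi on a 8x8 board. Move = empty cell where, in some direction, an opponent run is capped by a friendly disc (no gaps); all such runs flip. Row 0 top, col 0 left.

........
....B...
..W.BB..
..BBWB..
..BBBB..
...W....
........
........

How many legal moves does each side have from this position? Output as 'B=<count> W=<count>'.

-- B to move --
(1,1): flips 1 -> legal
(1,2): flips 1 -> legal
(1,3): no bracket -> illegal
(2,1): no bracket -> illegal
(2,3): flips 1 -> legal
(3,1): no bracket -> illegal
(5,2): no bracket -> illegal
(5,4): no bracket -> illegal
(6,2): flips 1 -> legal
(6,3): flips 1 -> legal
(6,4): flips 1 -> legal
B mobility = 6
-- W to move --
(0,3): no bracket -> illegal
(0,4): flips 2 -> legal
(0,5): no bracket -> illegal
(1,3): no bracket -> illegal
(1,5): no bracket -> illegal
(1,6): flips 1 -> legal
(2,1): no bracket -> illegal
(2,3): flips 2 -> legal
(2,6): flips 2 -> legal
(3,1): flips 3 -> legal
(3,6): flips 1 -> legal
(4,1): no bracket -> illegal
(4,6): no bracket -> illegal
(5,1): no bracket -> illegal
(5,2): flips 3 -> legal
(5,4): flips 1 -> legal
(5,5): flips 2 -> legal
(5,6): flips 1 -> legal
W mobility = 10

Answer: B=6 W=10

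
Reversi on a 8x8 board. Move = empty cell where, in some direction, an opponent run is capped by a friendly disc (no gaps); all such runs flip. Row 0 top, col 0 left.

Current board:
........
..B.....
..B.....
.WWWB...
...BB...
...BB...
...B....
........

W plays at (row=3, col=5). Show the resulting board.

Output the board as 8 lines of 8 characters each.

Place W at (3,5); scan 8 dirs for brackets.
Dir NW: first cell '.' (not opp) -> no flip
Dir N: first cell '.' (not opp) -> no flip
Dir NE: first cell '.' (not opp) -> no flip
Dir W: opp run (3,4) capped by W -> flip
Dir E: first cell '.' (not opp) -> no flip
Dir SW: opp run (4,4) (5,3), next='.' -> no flip
Dir S: first cell '.' (not opp) -> no flip
Dir SE: first cell '.' (not opp) -> no flip
All flips: (3,4)

Answer: ........
..B.....
..B.....
.WWWWW..
...BB...
...BB...
...B....
........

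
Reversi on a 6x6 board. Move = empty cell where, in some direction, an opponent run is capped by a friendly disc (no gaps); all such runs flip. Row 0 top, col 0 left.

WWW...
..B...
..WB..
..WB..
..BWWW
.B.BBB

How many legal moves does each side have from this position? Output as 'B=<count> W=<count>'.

Answer: B=6 W=6

Derivation:
-- B to move --
(0,3): no bracket -> illegal
(1,0): no bracket -> illegal
(1,1): flips 1 -> legal
(1,3): no bracket -> illegal
(2,1): flips 3 -> legal
(3,1): flips 1 -> legal
(3,4): flips 1 -> legal
(3,5): flips 2 -> legal
(4,1): flips 1 -> legal
(5,2): no bracket -> illegal
B mobility = 6
-- W to move --
(0,3): no bracket -> illegal
(1,1): no bracket -> illegal
(1,3): flips 2 -> legal
(1,4): flips 1 -> legal
(2,1): no bracket -> illegal
(2,4): flips 1 -> legal
(3,1): no bracket -> illegal
(3,4): flips 3 -> legal
(4,0): no bracket -> illegal
(4,1): flips 1 -> legal
(5,0): no bracket -> illegal
(5,2): flips 1 -> legal
W mobility = 6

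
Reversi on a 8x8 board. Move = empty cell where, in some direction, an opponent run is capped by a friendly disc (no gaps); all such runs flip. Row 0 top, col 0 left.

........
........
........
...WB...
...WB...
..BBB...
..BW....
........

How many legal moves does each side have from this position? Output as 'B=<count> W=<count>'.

-- B to move --
(2,2): flips 1 -> legal
(2,3): flips 2 -> legal
(2,4): no bracket -> illegal
(3,2): flips 2 -> legal
(4,2): flips 1 -> legal
(6,4): flips 1 -> legal
(7,2): flips 1 -> legal
(7,3): flips 1 -> legal
(7,4): flips 1 -> legal
B mobility = 8
-- W to move --
(2,3): no bracket -> illegal
(2,4): no bracket -> illegal
(2,5): flips 1 -> legal
(3,5): flips 1 -> legal
(4,1): flips 1 -> legal
(4,2): no bracket -> illegal
(4,5): flips 2 -> legal
(5,1): no bracket -> illegal
(5,5): flips 1 -> legal
(6,1): flips 2 -> legal
(6,4): no bracket -> illegal
(6,5): flips 1 -> legal
(7,1): no bracket -> illegal
(7,2): no bracket -> illegal
(7,3): no bracket -> illegal
W mobility = 7

Answer: B=8 W=7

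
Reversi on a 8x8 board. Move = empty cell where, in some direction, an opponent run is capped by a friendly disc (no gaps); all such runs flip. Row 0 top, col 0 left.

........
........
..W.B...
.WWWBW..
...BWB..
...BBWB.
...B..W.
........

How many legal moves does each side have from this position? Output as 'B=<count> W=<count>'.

Answer: B=10 W=11

Derivation:
-- B to move --
(1,1): no bracket -> illegal
(1,2): no bracket -> illegal
(1,3): no bracket -> illegal
(2,0): no bracket -> illegal
(2,1): flips 1 -> legal
(2,3): flips 1 -> legal
(2,5): flips 1 -> legal
(2,6): flips 2 -> legal
(3,0): flips 3 -> legal
(3,6): flips 1 -> legal
(4,0): no bracket -> illegal
(4,1): no bracket -> illegal
(4,2): flips 1 -> legal
(4,6): flips 1 -> legal
(5,7): no bracket -> illegal
(6,4): no bracket -> illegal
(6,5): flips 1 -> legal
(6,7): no bracket -> illegal
(7,5): no bracket -> illegal
(7,6): flips 1 -> legal
(7,7): no bracket -> illegal
B mobility = 10
-- W to move --
(1,3): flips 1 -> legal
(1,4): flips 2 -> legal
(1,5): flips 1 -> legal
(2,3): no bracket -> illegal
(2,5): no bracket -> illegal
(3,6): no bracket -> illegal
(4,2): flips 1 -> legal
(4,6): flips 2 -> legal
(4,7): no bracket -> illegal
(5,2): flips 2 -> legal
(5,7): flips 1 -> legal
(6,2): flips 1 -> legal
(6,4): flips 1 -> legal
(6,5): flips 2 -> legal
(6,7): no bracket -> illegal
(7,2): no bracket -> illegal
(7,3): flips 3 -> legal
(7,4): no bracket -> illegal
W mobility = 11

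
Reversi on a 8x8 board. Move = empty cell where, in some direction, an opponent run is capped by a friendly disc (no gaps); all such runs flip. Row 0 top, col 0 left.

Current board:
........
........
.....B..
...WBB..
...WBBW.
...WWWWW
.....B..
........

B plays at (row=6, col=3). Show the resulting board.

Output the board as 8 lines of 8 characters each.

Place B at (6,3); scan 8 dirs for brackets.
Dir NW: first cell '.' (not opp) -> no flip
Dir N: opp run (5,3) (4,3) (3,3), next='.' -> no flip
Dir NE: opp run (5,4) capped by B -> flip
Dir W: first cell '.' (not opp) -> no flip
Dir E: first cell '.' (not opp) -> no flip
Dir SW: first cell '.' (not opp) -> no flip
Dir S: first cell '.' (not opp) -> no flip
Dir SE: first cell '.' (not opp) -> no flip
All flips: (5,4)

Answer: ........
........
.....B..
...WBB..
...WBBW.
...WBWWW
...B.B..
........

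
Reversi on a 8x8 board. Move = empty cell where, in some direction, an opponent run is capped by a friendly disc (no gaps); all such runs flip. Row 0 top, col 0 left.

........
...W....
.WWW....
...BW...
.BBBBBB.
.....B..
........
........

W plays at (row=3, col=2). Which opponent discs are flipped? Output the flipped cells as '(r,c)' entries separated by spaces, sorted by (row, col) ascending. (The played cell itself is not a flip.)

Answer: (3,3)

Derivation:
Dir NW: first cell 'W' (not opp) -> no flip
Dir N: first cell 'W' (not opp) -> no flip
Dir NE: first cell 'W' (not opp) -> no flip
Dir W: first cell '.' (not opp) -> no flip
Dir E: opp run (3,3) capped by W -> flip
Dir SW: opp run (4,1), next='.' -> no flip
Dir S: opp run (4,2), next='.' -> no flip
Dir SE: opp run (4,3), next='.' -> no flip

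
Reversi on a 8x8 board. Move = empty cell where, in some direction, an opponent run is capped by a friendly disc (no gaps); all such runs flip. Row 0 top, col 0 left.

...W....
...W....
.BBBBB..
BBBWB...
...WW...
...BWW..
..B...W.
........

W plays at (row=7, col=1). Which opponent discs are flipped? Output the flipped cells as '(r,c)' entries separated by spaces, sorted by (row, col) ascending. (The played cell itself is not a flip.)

Dir NW: first cell '.' (not opp) -> no flip
Dir N: first cell '.' (not opp) -> no flip
Dir NE: opp run (6,2) (5,3) capped by W -> flip
Dir W: first cell '.' (not opp) -> no flip
Dir E: first cell '.' (not opp) -> no flip
Dir SW: edge -> no flip
Dir S: edge -> no flip
Dir SE: edge -> no flip

Answer: (5,3) (6,2)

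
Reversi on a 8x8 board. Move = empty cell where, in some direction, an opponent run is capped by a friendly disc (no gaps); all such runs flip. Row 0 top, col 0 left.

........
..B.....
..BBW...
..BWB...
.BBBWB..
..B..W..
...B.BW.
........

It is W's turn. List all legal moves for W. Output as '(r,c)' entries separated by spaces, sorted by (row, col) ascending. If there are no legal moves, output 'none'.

Answer: (1,1) (1,3) (2,1) (3,1) (3,5) (4,0) (4,6) (5,1) (5,3) (6,4) (7,5)

Derivation:
(0,1): no bracket -> illegal
(0,2): no bracket -> illegal
(0,3): no bracket -> illegal
(1,1): flips 1 -> legal
(1,3): flips 1 -> legal
(1,4): no bracket -> illegal
(2,1): flips 2 -> legal
(2,5): no bracket -> illegal
(3,0): no bracket -> illegal
(3,1): flips 1 -> legal
(3,5): flips 2 -> legal
(3,6): no bracket -> illegal
(4,0): flips 3 -> legal
(4,6): flips 1 -> legal
(5,0): no bracket -> illegal
(5,1): flips 1 -> legal
(5,3): flips 1 -> legal
(5,4): no bracket -> illegal
(5,6): no bracket -> illegal
(6,1): no bracket -> illegal
(6,2): no bracket -> illegal
(6,4): flips 1 -> legal
(7,2): no bracket -> illegal
(7,3): no bracket -> illegal
(7,4): no bracket -> illegal
(7,5): flips 1 -> legal
(7,6): no bracket -> illegal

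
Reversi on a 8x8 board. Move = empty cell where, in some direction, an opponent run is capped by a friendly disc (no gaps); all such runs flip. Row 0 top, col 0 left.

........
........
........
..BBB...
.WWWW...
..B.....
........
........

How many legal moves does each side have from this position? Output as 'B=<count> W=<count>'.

-- B to move --
(3,0): flips 1 -> legal
(3,1): no bracket -> illegal
(3,5): no bracket -> illegal
(4,0): no bracket -> illegal
(4,5): no bracket -> illegal
(5,0): flips 1 -> legal
(5,1): flips 1 -> legal
(5,3): flips 1 -> legal
(5,4): flips 2 -> legal
(5,5): flips 1 -> legal
B mobility = 6
-- W to move --
(2,1): flips 1 -> legal
(2,2): flips 2 -> legal
(2,3): flips 2 -> legal
(2,4): flips 2 -> legal
(2,5): flips 1 -> legal
(3,1): no bracket -> illegal
(3,5): no bracket -> illegal
(4,5): no bracket -> illegal
(5,1): no bracket -> illegal
(5,3): no bracket -> illegal
(6,1): flips 1 -> legal
(6,2): flips 1 -> legal
(6,3): flips 1 -> legal
W mobility = 8

Answer: B=6 W=8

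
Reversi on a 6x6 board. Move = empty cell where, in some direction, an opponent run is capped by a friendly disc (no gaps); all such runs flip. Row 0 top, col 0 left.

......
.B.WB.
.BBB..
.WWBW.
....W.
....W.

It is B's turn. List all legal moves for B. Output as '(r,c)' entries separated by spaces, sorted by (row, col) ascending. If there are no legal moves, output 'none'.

(0,2): no bracket -> illegal
(0,3): flips 1 -> legal
(0,4): flips 1 -> legal
(1,2): flips 1 -> legal
(2,0): no bracket -> illegal
(2,4): no bracket -> illegal
(2,5): no bracket -> illegal
(3,0): flips 2 -> legal
(3,5): flips 1 -> legal
(4,0): flips 1 -> legal
(4,1): flips 2 -> legal
(4,2): flips 1 -> legal
(4,3): flips 1 -> legal
(4,5): flips 1 -> legal
(5,3): no bracket -> illegal
(5,5): flips 1 -> legal

Answer: (0,3) (0,4) (1,2) (3,0) (3,5) (4,0) (4,1) (4,2) (4,3) (4,5) (5,5)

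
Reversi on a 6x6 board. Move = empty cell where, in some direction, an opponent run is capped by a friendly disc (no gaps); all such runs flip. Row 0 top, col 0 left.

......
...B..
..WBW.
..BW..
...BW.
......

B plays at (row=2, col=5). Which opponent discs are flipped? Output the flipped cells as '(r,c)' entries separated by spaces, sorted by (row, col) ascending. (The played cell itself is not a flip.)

Answer: (2,4)

Derivation:
Dir NW: first cell '.' (not opp) -> no flip
Dir N: first cell '.' (not opp) -> no flip
Dir NE: edge -> no flip
Dir W: opp run (2,4) capped by B -> flip
Dir E: edge -> no flip
Dir SW: first cell '.' (not opp) -> no flip
Dir S: first cell '.' (not opp) -> no flip
Dir SE: edge -> no flip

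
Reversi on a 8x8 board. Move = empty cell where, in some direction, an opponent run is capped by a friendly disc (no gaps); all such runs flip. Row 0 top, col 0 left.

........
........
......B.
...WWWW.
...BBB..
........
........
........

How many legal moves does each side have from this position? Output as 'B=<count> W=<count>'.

-- B to move --
(2,2): flips 1 -> legal
(2,3): flips 2 -> legal
(2,4): flips 1 -> legal
(2,5): flips 2 -> legal
(2,7): flips 1 -> legal
(3,2): no bracket -> illegal
(3,7): no bracket -> illegal
(4,2): no bracket -> illegal
(4,6): flips 1 -> legal
(4,7): no bracket -> illegal
B mobility = 6
-- W to move --
(1,5): no bracket -> illegal
(1,6): flips 1 -> legal
(1,7): flips 1 -> legal
(2,5): no bracket -> illegal
(2,7): no bracket -> illegal
(3,2): no bracket -> illegal
(3,7): no bracket -> illegal
(4,2): no bracket -> illegal
(4,6): no bracket -> illegal
(5,2): flips 1 -> legal
(5,3): flips 2 -> legal
(5,4): flips 2 -> legal
(5,5): flips 2 -> legal
(5,6): flips 1 -> legal
W mobility = 7

Answer: B=6 W=7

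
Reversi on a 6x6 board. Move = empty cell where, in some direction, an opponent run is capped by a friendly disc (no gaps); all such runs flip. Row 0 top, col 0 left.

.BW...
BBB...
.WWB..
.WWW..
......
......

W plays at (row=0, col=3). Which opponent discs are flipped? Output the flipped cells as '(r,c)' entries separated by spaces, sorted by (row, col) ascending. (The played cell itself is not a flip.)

Answer: (1,2)

Derivation:
Dir NW: edge -> no flip
Dir N: edge -> no flip
Dir NE: edge -> no flip
Dir W: first cell 'W' (not opp) -> no flip
Dir E: first cell '.' (not opp) -> no flip
Dir SW: opp run (1,2) capped by W -> flip
Dir S: first cell '.' (not opp) -> no flip
Dir SE: first cell '.' (not opp) -> no flip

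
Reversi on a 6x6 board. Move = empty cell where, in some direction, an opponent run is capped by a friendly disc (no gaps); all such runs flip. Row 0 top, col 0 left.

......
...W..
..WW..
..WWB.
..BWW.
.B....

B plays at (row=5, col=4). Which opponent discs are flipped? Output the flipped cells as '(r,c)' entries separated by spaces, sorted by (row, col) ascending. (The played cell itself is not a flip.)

Dir NW: opp run (4,3) (3,2), next='.' -> no flip
Dir N: opp run (4,4) capped by B -> flip
Dir NE: first cell '.' (not opp) -> no flip
Dir W: first cell '.' (not opp) -> no flip
Dir E: first cell '.' (not opp) -> no flip
Dir SW: edge -> no flip
Dir S: edge -> no flip
Dir SE: edge -> no flip

Answer: (4,4)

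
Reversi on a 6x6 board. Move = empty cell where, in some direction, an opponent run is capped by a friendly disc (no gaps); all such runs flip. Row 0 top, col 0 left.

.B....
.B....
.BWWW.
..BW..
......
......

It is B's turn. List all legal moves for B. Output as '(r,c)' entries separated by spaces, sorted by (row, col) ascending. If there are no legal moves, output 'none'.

Answer: (1,2) (1,4) (2,5) (3,4) (4,4)

Derivation:
(1,2): flips 1 -> legal
(1,3): no bracket -> illegal
(1,4): flips 1 -> legal
(1,5): no bracket -> illegal
(2,5): flips 3 -> legal
(3,1): no bracket -> illegal
(3,4): flips 1 -> legal
(3,5): no bracket -> illegal
(4,2): no bracket -> illegal
(4,3): no bracket -> illegal
(4,4): flips 2 -> legal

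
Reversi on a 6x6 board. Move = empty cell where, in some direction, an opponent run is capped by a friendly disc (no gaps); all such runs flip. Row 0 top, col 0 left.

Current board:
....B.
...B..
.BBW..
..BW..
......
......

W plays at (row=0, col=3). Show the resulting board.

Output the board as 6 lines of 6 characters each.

Place W at (0,3); scan 8 dirs for brackets.
Dir NW: edge -> no flip
Dir N: edge -> no flip
Dir NE: edge -> no flip
Dir W: first cell '.' (not opp) -> no flip
Dir E: opp run (0,4), next='.' -> no flip
Dir SW: first cell '.' (not opp) -> no flip
Dir S: opp run (1,3) capped by W -> flip
Dir SE: first cell '.' (not opp) -> no flip
All flips: (1,3)

Answer: ...WB.
...W..
.BBW..
..BW..
......
......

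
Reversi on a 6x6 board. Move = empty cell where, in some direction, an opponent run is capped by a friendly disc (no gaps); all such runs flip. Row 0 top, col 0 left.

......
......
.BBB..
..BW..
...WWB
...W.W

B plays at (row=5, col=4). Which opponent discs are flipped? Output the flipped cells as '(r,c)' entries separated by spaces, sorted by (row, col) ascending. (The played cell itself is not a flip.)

Answer: (4,3)

Derivation:
Dir NW: opp run (4,3) capped by B -> flip
Dir N: opp run (4,4), next='.' -> no flip
Dir NE: first cell 'B' (not opp) -> no flip
Dir W: opp run (5,3), next='.' -> no flip
Dir E: opp run (5,5), next=edge -> no flip
Dir SW: edge -> no flip
Dir S: edge -> no flip
Dir SE: edge -> no flip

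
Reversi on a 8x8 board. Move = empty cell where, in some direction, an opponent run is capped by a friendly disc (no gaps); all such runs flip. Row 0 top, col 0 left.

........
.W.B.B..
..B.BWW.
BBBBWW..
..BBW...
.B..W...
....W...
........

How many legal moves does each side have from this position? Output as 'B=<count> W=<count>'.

-- B to move --
(0,0): flips 1 -> legal
(0,1): no bracket -> illegal
(0,2): no bracket -> illegal
(1,0): no bracket -> illegal
(1,2): no bracket -> illegal
(1,4): no bracket -> illegal
(1,6): flips 2 -> legal
(1,7): no bracket -> illegal
(2,0): no bracket -> illegal
(2,1): no bracket -> illegal
(2,3): no bracket -> illegal
(2,7): flips 2 -> legal
(3,6): flips 2 -> legal
(3,7): flips 1 -> legal
(4,5): flips 3 -> legal
(4,6): flips 1 -> legal
(5,3): no bracket -> illegal
(5,5): flips 1 -> legal
(6,3): no bracket -> illegal
(6,5): flips 1 -> legal
(7,3): no bracket -> illegal
(7,4): flips 4 -> legal
(7,5): no bracket -> illegal
B mobility = 10
-- W to move --
(0,2): flips 2 -> legal
(0,3): no bracket -> illegal
(0,4): flips 1 -> legal
(0,5): flips 1 -> legal
(0,6): no bracket -> illegal
(1,2): no bracket -> illegal
(1,4): flips 1 -> legal
(1,6): no bracket -> illegal
(2,0): no bracket -> illegal
(2,1): flips 2 -> legal
(2,3): flips 1 -> legal
(4,0): no bracket -> illegal
(4,1): flips 2 -> legal
(5,0): no bracket -> illegal
(5,2): flips 1 -> legal
(5,3): no bracket -> illegal
(6,0): no bracket -> illegal
(6,1): no bracket -> illegal
(6,2): no bracket -> illegal
W mobility = 8

Answer: B=10 W=8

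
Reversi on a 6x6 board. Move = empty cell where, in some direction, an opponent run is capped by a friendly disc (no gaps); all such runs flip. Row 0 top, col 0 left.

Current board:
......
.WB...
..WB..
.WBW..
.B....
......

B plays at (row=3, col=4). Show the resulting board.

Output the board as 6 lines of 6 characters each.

Answer: ......
.WB...
..WB..
.WBBB.
.B....
......

Derivation:
Place B at (3,4); scan 8 dirs for brackets.
Dir NW: first cell 'B' (not opp) -> no flip
Dir N: first cell '.' (not opp) -> no flip
Dir NE: first cell '.' (not opp) -> no flip
Dir W: opp run (3,3) capped by B -> flip
Dir E: first cell '.' (not opp) -> no flip
Dir SW: first cell '.' (not opp) -> no flip
Dir S: first cell '.' (not opp) -> no flip
Dir SE: first cell '.' (not opp) -> no flip
All flips: (3,3)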